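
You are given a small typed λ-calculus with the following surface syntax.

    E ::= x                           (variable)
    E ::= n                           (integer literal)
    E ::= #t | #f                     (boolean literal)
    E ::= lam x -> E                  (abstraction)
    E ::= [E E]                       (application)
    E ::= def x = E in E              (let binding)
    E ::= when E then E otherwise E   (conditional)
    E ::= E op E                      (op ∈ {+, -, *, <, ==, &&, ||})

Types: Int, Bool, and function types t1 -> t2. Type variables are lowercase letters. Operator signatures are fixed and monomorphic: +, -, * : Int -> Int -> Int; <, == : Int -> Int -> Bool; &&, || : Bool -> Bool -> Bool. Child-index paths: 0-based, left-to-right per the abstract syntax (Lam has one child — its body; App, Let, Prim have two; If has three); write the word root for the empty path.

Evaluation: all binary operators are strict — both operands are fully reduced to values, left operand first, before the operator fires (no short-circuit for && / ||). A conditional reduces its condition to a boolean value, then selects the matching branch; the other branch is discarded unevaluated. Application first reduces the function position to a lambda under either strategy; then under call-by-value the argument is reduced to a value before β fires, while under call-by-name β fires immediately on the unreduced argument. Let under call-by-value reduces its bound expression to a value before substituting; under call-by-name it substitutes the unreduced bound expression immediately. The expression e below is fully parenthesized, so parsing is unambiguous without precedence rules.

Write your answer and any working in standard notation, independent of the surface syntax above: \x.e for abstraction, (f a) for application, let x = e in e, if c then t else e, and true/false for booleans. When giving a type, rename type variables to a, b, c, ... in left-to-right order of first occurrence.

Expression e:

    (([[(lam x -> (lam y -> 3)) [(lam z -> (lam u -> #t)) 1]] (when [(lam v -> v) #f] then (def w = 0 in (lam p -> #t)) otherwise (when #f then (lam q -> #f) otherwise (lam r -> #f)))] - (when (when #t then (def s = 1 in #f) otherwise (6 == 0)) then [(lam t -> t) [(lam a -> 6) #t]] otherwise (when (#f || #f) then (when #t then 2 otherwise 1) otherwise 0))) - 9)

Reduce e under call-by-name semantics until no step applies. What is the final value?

Derivation:
step 0: (((((\x.(\y.3)) ((\z.(\u.true)) 1)) (if ((\v.v) false) then (let w = 0 in (\p.true)) else (if false then (\q.false) else (\r.false)))) - (if (if true then (let s = 1 in false) else (6 == 0)) then ((\t.t) ((\a.6) true)) else (if (false || false) then (if true then 2 else 1) else 0))) - 9)
step 1: [beta@0.0.0] ((((\y.3) (if ((\v.v) false) then (let w = 0 in (\p.true)) else (if false then (\q.false) else (\r.false)))) - (if (if true then (let s = 1 in false) else (6 == 0)) then ((\t.t) ((\a.6) true)) else (if (false || false) then (if true then 2 else 1) else 0))) - 9)
step 2: [beta@0.0] ((3 - (if (if true then (let s = 1 in false) else (6 == 0)) then ((\t.t) ((\a.6) true)) else (if (false || false) then (if true then 2 else 1) else 0))) - 9)
step 3: [if@0.1.0] ((3 - (if (let s = 1 in false) then ((\t.t) ((\a.6) true)) else (if (false || false) then (if true then 2 else 1) else 0))) - 9)
step 4: [let@0.1.0] ((3 - (if false then ((\t.t) ((\a.6) true)) else (if (false || false) then (if true then 2 else 1) else 0))) - 9)
step 5: [if@0.1] ((3 - (if (false || false) then (if true then 2 else 1) else 0)) - 9)
step 6: [delta@0.1.0] ((3 - (if false then (if true then 2 else 1) else 0)) - 9)
step 7: [if@0.1] ((3 - 0) - 9)
step 8: [delta@0] (3 - 9)
step 9: [delta@root] -6

Answer: -6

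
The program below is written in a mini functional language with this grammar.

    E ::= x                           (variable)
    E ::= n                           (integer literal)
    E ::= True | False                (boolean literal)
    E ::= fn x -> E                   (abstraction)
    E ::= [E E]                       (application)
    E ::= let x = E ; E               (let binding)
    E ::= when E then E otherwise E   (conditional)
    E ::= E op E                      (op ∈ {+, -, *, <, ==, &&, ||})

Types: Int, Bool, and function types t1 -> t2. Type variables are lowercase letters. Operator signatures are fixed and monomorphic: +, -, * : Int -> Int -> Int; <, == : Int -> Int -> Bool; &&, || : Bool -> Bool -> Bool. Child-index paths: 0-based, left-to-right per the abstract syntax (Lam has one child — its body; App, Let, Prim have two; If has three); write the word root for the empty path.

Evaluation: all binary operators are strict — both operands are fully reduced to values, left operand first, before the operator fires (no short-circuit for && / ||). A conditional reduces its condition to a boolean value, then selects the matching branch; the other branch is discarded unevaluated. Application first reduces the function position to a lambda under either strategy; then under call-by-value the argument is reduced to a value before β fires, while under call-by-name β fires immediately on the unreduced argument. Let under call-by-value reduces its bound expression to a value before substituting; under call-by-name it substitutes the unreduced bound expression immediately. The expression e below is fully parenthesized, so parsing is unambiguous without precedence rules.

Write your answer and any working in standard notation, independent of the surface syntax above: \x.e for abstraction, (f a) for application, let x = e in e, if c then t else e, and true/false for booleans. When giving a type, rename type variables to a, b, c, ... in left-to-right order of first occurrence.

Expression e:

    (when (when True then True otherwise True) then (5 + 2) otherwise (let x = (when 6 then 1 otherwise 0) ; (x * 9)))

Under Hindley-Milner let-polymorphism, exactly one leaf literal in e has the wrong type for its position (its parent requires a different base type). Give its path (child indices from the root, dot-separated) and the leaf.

Working:
  unify Bool ~ Bool
  unify Bool ~ Bool
  unify Bool ~ Bool
  unify Int ~ Int
  unify Int ~ Int
  unify Int ~ Bool
  FAIL: mismatch Int ~ Bool

Answer: 2.0.0 : 6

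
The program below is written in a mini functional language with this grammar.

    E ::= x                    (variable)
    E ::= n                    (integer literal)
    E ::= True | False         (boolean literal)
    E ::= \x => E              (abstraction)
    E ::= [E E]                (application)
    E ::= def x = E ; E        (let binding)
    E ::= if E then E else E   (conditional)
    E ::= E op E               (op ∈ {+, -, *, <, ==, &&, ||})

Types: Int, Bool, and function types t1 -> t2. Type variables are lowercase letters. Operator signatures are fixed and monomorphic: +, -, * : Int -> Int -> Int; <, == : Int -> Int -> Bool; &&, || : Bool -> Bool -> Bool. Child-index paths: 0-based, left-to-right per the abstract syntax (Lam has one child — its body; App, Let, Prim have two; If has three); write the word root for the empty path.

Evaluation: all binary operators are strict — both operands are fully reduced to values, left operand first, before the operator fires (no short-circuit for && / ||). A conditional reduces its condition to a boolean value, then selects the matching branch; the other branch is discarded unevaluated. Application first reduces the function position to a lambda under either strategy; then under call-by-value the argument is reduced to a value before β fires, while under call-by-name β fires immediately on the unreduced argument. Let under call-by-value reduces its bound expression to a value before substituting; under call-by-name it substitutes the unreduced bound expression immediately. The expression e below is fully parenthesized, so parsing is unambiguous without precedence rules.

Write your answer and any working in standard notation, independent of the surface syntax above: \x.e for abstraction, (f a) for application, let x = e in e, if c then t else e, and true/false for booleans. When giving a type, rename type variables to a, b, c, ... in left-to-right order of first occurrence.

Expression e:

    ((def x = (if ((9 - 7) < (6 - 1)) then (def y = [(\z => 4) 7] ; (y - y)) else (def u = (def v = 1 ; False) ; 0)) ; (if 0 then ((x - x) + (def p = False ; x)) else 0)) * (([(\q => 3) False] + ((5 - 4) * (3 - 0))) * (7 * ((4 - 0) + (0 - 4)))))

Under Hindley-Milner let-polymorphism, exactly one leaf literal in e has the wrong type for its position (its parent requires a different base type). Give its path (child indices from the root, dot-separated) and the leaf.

Answer: 0.1.0 : 0

Derivation:
  unify Int ~ Int
  unify Int ~ Int
  unify Int ~ Int
  unify Int ~ Int
  unify Int ~ Int
  unify Int ~ Int
  unify Bool ~ Bool
\z._ : a -> Int
  unify a -> Int ~ Int -> b
  unify a ~ Int
  unify Int ~ b
_ _ : Int
let y : Int
y : Int
  unify Int ~ Int
y : Int
  unify Int ~ Int
let v : Int
let u : Bool
  unify Int ~ Int
let x : Int
  unify Int ~ Bool
  FAIL: mismatch Int ~ Bool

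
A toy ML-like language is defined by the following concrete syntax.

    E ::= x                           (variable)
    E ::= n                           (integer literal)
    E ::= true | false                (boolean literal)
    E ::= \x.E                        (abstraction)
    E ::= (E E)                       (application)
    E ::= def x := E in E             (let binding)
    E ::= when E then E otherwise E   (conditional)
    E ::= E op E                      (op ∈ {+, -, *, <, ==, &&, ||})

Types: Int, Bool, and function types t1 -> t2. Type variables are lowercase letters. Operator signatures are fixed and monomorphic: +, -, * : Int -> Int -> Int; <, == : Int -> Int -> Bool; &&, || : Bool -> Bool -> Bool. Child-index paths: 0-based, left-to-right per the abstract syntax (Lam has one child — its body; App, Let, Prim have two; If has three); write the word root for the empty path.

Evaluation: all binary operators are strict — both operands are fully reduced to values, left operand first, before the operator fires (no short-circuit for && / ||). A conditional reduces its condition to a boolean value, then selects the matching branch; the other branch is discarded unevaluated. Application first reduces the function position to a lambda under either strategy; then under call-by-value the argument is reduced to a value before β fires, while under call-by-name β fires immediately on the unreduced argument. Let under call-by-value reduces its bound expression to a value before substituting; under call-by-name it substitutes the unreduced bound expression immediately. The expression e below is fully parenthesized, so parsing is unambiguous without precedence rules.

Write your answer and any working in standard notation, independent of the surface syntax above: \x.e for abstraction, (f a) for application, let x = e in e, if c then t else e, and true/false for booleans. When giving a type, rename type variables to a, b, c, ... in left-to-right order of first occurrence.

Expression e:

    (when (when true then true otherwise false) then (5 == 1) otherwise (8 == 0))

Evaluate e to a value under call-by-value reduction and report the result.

Trace:
step 0: (if (if true then true else false) then (5 == 1) else (8 == 0))
step 1: [if@0] (if true then (5 == 1) else (8 == 0))
step 2: [if@root] (5 == 1)
step 3: [delta@root] false

Answer: false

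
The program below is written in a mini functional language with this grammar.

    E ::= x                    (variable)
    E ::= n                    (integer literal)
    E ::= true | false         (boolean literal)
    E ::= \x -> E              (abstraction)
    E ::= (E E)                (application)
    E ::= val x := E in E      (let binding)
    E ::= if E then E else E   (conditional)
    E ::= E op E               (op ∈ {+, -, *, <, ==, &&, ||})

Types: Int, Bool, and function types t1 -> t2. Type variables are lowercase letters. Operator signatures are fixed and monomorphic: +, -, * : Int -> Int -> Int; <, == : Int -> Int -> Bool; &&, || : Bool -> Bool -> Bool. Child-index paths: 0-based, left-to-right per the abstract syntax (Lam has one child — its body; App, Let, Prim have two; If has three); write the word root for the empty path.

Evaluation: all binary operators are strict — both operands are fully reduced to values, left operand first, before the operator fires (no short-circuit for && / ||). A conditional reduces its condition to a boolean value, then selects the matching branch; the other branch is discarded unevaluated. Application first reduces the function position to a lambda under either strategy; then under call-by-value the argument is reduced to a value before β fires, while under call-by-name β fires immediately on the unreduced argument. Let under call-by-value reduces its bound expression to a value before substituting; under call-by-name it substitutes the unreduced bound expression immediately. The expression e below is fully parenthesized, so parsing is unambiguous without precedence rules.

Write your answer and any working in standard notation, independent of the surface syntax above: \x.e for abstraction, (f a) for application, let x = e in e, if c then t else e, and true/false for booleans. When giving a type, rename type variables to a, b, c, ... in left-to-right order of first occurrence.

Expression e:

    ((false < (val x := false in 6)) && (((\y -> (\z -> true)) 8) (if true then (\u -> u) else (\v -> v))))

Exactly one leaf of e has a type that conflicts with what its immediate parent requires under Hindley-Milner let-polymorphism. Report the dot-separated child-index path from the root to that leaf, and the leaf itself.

Answer: 0.0 : false

Working:
  unify Bool ~ Int
  FAIL: mismatch Bool ~ Int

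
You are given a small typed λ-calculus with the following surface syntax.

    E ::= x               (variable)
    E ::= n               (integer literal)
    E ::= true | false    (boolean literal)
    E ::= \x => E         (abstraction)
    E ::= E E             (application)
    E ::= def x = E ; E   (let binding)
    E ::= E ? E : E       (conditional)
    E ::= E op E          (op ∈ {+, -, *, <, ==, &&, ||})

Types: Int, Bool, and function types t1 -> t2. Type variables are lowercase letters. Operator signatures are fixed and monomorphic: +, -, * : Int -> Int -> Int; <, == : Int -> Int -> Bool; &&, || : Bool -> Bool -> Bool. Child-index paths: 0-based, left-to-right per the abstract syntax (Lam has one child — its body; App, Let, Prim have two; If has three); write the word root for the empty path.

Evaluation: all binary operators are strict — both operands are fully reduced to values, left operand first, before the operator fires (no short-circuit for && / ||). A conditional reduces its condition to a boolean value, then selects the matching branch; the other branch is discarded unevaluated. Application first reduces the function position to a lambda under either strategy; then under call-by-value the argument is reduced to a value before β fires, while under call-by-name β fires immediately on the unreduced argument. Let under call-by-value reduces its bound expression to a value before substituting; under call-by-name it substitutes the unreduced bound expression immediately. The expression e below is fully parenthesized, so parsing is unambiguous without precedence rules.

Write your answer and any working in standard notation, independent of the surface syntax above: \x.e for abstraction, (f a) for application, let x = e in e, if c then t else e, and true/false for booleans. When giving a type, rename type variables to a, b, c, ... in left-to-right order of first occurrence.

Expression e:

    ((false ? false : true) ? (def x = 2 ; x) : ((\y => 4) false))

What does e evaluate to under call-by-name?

Answer: 2

Derivation:
step 0: (if (if false then false else true) then (let x = 2 in x) else ((\y.4) false))
step 1: [if@0] (if true then (let x = 2 in x) else ((\y.4) false))
step 2: [if@root] (let x = 2 in x)
step 3: [let@root] 2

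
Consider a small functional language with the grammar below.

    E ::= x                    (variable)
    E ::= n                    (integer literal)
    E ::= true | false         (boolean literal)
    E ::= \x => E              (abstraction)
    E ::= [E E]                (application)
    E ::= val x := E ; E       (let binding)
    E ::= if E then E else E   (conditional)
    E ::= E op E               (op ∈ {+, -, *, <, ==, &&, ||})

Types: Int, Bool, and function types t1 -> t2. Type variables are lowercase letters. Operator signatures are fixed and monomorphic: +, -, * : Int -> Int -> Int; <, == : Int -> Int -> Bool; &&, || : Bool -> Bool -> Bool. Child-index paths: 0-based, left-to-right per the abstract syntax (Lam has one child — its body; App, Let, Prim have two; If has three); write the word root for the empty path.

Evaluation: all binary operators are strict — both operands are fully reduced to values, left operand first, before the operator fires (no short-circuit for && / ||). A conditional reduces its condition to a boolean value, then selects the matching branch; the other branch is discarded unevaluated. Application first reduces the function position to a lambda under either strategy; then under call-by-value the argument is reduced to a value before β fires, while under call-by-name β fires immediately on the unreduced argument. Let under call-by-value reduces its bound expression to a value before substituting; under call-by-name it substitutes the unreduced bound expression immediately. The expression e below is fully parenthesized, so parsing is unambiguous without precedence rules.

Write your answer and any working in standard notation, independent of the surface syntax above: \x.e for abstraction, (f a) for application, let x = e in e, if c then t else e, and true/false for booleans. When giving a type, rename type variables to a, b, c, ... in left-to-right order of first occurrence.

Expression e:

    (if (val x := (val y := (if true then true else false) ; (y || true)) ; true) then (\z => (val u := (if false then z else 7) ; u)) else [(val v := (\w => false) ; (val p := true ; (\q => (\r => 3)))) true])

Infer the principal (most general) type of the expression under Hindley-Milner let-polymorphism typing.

Derivation:
  unify Bool ~ Bool
  unify Bool ~ Bool
let y : Bool
y : Bool
  unify Bool ~ Bool
  unify Bool ~ Bool
let x : Bool
  unify Bool ~ Bool
  unify Bool ~ Bool
z : a
  unify a ~ Int
let u : Int
u : Int
\z._ : Int -> Int
\w._ : b -> Bool
let v : forall. b -> Bool
let p : Bool
\r._ : d -> Int
\q._ : c -> d -> Int
  unify c -> d -> Int ~ Bool -> e
  unify c ~ Bool
  unify d -> Int ~ e
_ _ : d -> Int
  unify Int -> Int ~ d -> Int
  unify Int ~ d
  unify Int ~ Int

Answer: Int -> Int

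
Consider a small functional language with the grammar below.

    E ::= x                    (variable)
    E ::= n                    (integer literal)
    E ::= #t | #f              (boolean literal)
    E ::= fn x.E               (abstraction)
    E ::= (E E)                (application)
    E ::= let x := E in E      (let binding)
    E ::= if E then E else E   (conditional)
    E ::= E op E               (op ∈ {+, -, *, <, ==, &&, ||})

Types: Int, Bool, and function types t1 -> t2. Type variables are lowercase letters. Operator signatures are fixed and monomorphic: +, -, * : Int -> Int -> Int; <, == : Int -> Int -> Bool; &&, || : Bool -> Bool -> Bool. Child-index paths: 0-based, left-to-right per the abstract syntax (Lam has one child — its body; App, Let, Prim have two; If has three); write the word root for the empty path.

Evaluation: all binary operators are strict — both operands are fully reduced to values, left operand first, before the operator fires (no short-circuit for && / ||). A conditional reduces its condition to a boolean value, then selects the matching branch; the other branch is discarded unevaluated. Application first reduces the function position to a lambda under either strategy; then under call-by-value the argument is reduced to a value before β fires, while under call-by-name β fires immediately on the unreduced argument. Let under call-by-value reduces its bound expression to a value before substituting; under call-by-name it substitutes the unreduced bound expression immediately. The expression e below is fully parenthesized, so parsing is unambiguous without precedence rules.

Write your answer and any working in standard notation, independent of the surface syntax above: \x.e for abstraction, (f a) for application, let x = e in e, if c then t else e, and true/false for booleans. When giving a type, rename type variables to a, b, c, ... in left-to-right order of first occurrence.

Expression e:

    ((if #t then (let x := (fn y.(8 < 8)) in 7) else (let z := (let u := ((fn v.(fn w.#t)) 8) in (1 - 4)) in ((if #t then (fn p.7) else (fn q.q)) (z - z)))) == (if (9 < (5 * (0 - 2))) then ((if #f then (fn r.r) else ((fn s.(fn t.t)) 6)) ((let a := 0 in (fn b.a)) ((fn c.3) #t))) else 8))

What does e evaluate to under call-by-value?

Answer: false

Working:
step 0: ((if true then (let x = (\y.(8 < 8)) in 7) else (let z = (let u = ((\v.(\w.true)) 8) in (1 - 4)) in ((if true then (\p.7) else (\q.q)) (z - z)))) == (if (9 < (5 * (0 - 2))) then ((if false then (\r.r) else ((\s.(\t.t)) 6)) ((let a = 0 in (\b.a)) ((\c.3) true))) else 8))
step 1: [if@0] ((let x = (\y.(8 < 8)) in 7) == (if (9 < (5 * (0 - 2))) then ((if false then (\r.r) else ((\s.(\t.t)) 6)) ((let a = 0 in (\b.a)) ((\c.3) true))) else 8))
step 2: [let@0] (7 == (if (9 < (5 * (0 - 2))) then ((if false then (\r.r) else ((\s.(\t.t)) 6)) ((let a = 0 in (\b.a)) ((\c.3) true))) else 8))
step 3: [delta@1.0.1.1] (7 == (if (9 < (5 * -2)) then ((if false then (\r.r) else ((\s.(\t.t)) 6)) ((let a = 0 in (\b.a)) ((\c.3) true))) else 8))
step 4: [delta@1.0.1] (7 == (if (9 < -10) then ((if false then (\r.r) else ((\s.(\t.t)) 6)) ((let a = 0 in (\b.a)) ((\c.3) true))) else 8))
step 5: [delta@1.0] (7 == (if false then ((if false then (\r.r) else ((\s.(\t.t)) 6)) ((let a = 0 in (\b.a)) ((\c.3) true))) else 8))
step 6: [if@1] (7 == 8)
step 7: [delta@root] false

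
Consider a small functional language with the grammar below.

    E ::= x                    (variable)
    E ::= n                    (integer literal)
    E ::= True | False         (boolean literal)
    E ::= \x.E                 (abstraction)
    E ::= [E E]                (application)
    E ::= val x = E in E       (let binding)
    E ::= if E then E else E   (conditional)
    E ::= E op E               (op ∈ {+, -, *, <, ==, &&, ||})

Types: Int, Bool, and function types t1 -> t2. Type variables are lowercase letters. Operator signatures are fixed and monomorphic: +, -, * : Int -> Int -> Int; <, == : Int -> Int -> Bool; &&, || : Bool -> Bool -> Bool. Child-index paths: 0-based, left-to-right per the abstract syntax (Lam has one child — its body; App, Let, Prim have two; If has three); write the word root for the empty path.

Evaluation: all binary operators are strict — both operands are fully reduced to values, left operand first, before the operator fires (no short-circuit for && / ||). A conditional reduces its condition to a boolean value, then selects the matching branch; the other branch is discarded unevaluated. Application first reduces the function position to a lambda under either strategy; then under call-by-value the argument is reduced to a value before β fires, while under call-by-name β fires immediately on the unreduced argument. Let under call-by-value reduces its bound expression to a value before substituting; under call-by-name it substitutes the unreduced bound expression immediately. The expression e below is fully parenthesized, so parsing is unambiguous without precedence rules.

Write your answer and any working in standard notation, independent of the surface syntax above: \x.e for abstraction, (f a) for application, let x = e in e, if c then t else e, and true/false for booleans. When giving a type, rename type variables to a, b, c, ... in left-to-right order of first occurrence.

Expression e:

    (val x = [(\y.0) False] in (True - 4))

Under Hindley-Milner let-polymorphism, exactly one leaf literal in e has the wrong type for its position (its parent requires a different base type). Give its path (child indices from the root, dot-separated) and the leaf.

Answer: 1.0 : true

Trace:
\y._ : a -> Int
  unify a -> Int ~ Bool -> b
  unify a ~ Bool
  unify Int ~ b
_ _ : Int
let x : Int
  unify Bool ~ Int
  FAIL: mismatch Bool ~ Int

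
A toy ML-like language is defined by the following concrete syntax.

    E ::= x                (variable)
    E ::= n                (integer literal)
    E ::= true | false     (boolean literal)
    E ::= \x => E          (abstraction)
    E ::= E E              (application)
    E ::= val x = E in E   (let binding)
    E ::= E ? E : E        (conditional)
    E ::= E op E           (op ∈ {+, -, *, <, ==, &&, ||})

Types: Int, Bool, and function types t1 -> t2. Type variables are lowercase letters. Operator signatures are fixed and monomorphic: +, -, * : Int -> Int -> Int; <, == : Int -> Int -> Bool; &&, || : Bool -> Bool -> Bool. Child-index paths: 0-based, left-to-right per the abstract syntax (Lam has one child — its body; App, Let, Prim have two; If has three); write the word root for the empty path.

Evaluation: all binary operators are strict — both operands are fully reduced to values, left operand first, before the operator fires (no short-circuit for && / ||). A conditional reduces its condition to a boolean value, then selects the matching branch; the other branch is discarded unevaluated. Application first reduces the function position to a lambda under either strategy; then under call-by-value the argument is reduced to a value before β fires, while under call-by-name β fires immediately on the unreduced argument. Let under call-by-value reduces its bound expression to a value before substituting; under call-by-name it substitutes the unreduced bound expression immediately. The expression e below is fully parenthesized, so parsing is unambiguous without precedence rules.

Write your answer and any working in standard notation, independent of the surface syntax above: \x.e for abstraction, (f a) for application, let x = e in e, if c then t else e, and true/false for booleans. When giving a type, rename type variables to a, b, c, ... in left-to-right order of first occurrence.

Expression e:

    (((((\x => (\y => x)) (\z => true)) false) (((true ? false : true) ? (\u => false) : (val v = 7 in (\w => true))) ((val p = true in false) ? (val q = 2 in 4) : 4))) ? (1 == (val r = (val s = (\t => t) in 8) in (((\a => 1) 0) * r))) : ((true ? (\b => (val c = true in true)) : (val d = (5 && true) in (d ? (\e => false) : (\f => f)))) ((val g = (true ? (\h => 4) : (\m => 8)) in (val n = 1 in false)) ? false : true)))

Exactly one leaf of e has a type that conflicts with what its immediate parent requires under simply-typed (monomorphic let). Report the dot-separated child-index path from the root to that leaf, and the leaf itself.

Answer: 2.0.2.0.0 : 5

Working:
x : a
\y._ : b -> a
\x._ : a -> b -> a
\z._ : c -> Bool
  unify a -> b -> a ~ (c -> Bool) -> d
  unify a ~ c -> Bool
  unify b -> c -> Bool ~ d
_ _ : b -> c -> Bool
  unify b -> c -> Bool ~ Bool -> e
  unify b ~ Bool
  unify c -> Bool ~ e
_ _ : c -> Bool
  unify Bool ~ Bool
  unify Bool ~ Bool
  unify Bool ~ Bool
\u._ : f -> Bool
let v : Int
\w._ : g -> Bool
  unify f -> Bool ~ g -> Bool
  unify f ~ g
  unify Bool ~ Bool
let p : Bool
  unify Bool ~ Bool
let q : Int
  unify Int ~ Int
  unify g -> Bool ~ Int -> h
  unify g ~ Int
  unify Bool ~ h
_ _ : Bool
  unify c -> Bool ~ Bool -> i
  unify c ~ Bool
  unify Bool ~ i
_ _ : Bool
  unify Bool ~ Bool
  unify Int ~ Int
t : j
\t._ : j -> j
let s : j -> j
let r : Int
\a._ : k -> Int
  unify k -> Int ~ Int -> l
  unify k ~ Int
  unify Int ~ l
_ _ : Int
  unify Int ~ Int
r : Int
  unify Int ~ Int
  unify Int ~ Int
  unify Bool ~ Bool
let c : Bool
\b._ : m -> Bool
  unify Int ~ Bool
  FAIL: mismatch Int ~ Bool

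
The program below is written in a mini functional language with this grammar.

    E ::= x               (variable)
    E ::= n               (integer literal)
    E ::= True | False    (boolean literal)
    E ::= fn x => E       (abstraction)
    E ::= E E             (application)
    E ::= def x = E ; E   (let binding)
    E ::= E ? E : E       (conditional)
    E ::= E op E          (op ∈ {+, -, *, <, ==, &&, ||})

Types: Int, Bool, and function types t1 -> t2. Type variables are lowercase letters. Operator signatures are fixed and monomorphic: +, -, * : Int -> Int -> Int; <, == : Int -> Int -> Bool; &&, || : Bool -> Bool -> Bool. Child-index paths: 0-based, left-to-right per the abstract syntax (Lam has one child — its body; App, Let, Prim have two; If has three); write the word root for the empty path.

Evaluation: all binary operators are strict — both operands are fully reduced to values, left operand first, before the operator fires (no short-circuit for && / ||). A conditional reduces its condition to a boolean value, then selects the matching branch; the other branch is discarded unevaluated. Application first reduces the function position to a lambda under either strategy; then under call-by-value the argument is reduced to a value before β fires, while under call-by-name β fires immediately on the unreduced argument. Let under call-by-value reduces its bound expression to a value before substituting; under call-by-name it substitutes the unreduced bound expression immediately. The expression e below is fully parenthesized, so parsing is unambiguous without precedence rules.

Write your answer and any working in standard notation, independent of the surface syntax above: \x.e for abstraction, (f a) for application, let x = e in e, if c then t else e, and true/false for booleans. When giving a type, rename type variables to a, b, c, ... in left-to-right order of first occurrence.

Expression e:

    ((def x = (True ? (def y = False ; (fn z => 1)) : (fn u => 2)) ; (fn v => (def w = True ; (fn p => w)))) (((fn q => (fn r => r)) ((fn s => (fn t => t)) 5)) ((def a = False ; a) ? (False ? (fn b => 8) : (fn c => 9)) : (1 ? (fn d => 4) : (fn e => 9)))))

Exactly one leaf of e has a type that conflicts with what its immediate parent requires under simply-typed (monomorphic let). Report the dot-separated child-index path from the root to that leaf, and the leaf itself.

Answer: 1.1.2.0 : 1

Working:
  unify Bool ~ Bool
let y : Bool
\z._ : a -> Int
\u._ : b -> Int
  unify a -> Int ~ b -> Int
  unify a ~ b
  unify Int ~ Int
let x : b -> Int
let w : Bool
w : Bool
\p._ : d -> Bool
\v._ : c -> d -> Bool
r : f
\r._ : f -> f
\q._ : e -> f -> f
t : h
\t._ : h -> h
\s._ : g -> h -> h
  unify g -> h -> h ~ Int -> i
  unify g ~ Int
  unify h -> h ~ i
_ _ : h -> h
  unify e -> f -> f ~ (h -> h) -> j
  unify e ~ h -> h
  unify f -> f ~ j
_ _ : f -> f
let a : Bool
a : Bool
  unify Bool ~ Bool
  unify Bool ~ Bool
\b._ : k -> Int
\c._ : l -> Int
  unify k -> Int ~ l -> Int
  unify k ~ l
  unify Int ~ Int
  unify Int ~ Bool
  FAIL: mismatch Int ~ Bool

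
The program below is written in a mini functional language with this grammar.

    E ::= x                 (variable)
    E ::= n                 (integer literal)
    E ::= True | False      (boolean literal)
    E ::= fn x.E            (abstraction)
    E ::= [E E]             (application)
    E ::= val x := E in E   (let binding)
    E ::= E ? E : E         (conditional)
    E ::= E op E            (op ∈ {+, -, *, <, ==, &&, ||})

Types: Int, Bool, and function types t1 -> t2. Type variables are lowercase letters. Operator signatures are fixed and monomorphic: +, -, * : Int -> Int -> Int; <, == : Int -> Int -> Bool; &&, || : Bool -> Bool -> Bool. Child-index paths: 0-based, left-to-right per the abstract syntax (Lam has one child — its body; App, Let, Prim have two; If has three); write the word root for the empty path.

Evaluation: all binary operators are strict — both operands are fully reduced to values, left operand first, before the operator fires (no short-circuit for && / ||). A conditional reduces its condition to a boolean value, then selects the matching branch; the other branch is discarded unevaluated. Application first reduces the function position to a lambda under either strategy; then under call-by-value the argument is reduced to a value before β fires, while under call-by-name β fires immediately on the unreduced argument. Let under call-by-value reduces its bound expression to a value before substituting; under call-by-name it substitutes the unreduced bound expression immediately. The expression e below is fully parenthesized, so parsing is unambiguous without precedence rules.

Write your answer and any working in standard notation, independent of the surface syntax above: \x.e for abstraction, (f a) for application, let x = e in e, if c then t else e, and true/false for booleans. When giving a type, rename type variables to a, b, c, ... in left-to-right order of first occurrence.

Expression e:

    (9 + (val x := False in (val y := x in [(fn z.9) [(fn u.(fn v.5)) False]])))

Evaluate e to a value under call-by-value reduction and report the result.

Answer: 18

Working:
step 0: (9 + (let x = false in (let y = x in ((\z.9) ((\u.(\v.5)) false)))))
step 1: [let@1] (9 + (let y = false in ((\z.9) ((\u.(\v.5)) false))))
step 2: [let@1] (9 + ((\z.9) ((\u.(\v.5)) false)))
step 3: [beta@1.1] (9 + ((\z.9) (\v.5)))
step 4: [beta@1] (9 + 9)
step 5: [delta@root] 18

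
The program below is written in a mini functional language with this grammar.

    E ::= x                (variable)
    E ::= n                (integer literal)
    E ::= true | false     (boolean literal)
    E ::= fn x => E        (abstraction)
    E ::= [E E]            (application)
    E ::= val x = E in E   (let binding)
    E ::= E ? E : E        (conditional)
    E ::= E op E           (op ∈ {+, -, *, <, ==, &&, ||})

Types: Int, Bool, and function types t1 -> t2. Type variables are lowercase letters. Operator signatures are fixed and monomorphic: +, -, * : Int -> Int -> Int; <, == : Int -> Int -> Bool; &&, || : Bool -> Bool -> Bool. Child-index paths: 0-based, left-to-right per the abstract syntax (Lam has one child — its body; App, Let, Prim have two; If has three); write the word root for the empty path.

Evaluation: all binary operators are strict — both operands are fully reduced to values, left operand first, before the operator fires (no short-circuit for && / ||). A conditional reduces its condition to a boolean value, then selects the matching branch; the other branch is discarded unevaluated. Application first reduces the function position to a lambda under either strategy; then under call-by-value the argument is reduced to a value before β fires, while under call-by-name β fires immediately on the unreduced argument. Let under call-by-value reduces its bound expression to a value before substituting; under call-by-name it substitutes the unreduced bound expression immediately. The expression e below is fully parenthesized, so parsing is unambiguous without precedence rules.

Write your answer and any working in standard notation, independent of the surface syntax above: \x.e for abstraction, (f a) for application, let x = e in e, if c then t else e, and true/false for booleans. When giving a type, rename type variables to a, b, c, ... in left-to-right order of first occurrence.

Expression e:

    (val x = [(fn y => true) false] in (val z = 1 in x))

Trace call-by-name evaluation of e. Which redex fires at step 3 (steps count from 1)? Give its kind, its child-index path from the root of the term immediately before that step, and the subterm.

Answer: beta at root : ((\y.true) false)

Working:
step 0: (let x = ((\y.true) false) in (let z = 1 in x))
step 1: [let@root] (let z = 1 in ((\y.true) false))
step 2: [let@root] ((\y.true) false)
step 3: [beta@root] true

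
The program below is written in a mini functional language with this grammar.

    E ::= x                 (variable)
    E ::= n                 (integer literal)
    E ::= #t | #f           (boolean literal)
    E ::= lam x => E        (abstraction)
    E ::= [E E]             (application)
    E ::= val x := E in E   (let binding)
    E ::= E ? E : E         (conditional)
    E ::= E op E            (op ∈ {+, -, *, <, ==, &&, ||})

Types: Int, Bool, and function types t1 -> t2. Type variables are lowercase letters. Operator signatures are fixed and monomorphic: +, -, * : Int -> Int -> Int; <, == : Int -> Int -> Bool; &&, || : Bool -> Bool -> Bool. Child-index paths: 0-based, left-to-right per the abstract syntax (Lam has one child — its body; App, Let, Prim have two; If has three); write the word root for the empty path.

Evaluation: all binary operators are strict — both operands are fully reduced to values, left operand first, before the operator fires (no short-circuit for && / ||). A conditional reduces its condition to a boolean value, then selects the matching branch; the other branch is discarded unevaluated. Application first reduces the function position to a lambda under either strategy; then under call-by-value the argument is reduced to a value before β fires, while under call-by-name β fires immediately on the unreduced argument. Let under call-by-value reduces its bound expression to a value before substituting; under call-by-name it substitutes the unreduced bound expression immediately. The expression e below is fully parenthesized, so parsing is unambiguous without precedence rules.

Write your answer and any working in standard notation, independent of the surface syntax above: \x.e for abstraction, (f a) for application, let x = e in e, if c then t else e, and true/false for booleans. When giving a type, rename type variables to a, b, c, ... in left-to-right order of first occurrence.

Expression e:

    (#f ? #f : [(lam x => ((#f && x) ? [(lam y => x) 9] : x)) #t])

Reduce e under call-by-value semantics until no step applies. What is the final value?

Answer: true

Trace:
step 0: (if false then false else ((\x.(if (false && x) then ((\y.x) 9) else x)) true))
step 1: [if@root] ((\x.(if (false && x) then ((\y.x) 9) else x)) true)
step 2: [beta@root] (if (false && true) then ((\y.true) 9) else true)
step 3: [delta@0] (if false then ((\y.true) 9) else true)
step 4: [if@root] true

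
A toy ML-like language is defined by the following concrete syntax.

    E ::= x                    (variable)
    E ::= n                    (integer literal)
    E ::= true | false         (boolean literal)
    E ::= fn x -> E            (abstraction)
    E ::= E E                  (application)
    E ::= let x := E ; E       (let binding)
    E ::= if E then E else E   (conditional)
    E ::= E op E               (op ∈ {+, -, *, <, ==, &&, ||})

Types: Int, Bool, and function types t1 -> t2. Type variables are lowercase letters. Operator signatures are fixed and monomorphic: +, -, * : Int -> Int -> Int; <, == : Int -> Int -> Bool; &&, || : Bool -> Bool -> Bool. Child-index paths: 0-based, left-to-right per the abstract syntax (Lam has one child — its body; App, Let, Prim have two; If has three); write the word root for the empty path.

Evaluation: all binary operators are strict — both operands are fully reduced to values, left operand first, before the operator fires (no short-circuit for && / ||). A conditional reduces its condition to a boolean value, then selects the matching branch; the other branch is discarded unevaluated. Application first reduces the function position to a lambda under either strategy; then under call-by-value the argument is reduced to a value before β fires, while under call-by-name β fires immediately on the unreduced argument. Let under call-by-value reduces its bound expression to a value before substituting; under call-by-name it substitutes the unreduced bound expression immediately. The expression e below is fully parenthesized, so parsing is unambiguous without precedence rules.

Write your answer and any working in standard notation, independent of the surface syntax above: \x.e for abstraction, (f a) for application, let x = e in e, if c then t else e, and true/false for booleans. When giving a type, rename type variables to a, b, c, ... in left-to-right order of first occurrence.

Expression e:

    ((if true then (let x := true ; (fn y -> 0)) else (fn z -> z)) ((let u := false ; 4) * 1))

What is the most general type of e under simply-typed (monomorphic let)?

Trace:
  unify Bool ~ Bool
let x : Bool
\y._ : a -> Int
z : b
\z._ : b -> b
  unify a -> Int ~ b -> b
  unify a ~ b
  unify Int ~ b
let u : Bool
  unify Int ~ Int
  unify Int ~ Int
  unify Int -> Int ~ Int -> c
  unify Int ~ Int
  unify Int ~ c
_ _ : Int

Answer: Int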